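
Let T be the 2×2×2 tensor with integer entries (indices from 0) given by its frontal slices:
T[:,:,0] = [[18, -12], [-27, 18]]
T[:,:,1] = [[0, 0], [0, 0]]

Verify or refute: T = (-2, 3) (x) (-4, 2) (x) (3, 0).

Reconstruct entry (0,0,0) from the claimed factors: Σₗ aₗ[0]bₗ[0]cₗ[0] = (-2)·(-4)·(3) = 24, but T[0,0,0] = 18. The claim is false.

No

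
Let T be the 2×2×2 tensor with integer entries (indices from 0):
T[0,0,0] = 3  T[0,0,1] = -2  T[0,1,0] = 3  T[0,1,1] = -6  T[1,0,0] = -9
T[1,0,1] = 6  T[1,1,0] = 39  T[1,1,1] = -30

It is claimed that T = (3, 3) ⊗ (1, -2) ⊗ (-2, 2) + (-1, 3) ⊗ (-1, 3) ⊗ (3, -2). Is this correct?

No

Reconstruct entry (0,0,0) from the claimed factors: Σₗ aₗ[0]bₗ[0]cₗ[0] = (3)·(1)·(-2) + (-1)·(-1)·(3) = -3, but T[0,0,0] = 3. The claim is false.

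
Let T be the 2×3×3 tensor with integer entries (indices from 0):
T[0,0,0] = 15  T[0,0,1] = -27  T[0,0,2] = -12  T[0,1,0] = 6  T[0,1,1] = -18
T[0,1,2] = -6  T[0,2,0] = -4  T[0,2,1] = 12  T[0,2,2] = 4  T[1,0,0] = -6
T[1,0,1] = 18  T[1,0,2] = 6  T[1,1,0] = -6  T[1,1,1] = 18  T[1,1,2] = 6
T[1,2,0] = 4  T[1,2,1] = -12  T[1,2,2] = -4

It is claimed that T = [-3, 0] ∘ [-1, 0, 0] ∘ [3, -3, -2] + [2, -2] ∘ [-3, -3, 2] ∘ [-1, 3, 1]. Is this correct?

Yes

Reconstruct entrywise from the claimed factors. For example, T[1,2,0] = 4 and Σₗ aₗ[1]bₗ[2]cₗ[0] = (0)·(0)·(3) + (-2)·(2)·(-1) = 4; checking all 18 entries, every one matches. The claim holds.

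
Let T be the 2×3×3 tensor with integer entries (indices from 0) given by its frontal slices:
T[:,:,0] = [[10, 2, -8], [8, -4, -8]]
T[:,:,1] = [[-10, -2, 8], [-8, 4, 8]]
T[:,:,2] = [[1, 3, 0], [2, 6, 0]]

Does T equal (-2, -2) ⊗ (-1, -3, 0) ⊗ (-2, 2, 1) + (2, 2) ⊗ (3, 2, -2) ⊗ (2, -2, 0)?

Reconstruct entry (0,0,0) from the claimed factors: Σₗ aₗ[0]bₗ[0]cₗ[0] = (-2)·(-1)·(-2) + (2)·(3)·(2) = 8, but T[0,0,0] = 10. The claim is false.

No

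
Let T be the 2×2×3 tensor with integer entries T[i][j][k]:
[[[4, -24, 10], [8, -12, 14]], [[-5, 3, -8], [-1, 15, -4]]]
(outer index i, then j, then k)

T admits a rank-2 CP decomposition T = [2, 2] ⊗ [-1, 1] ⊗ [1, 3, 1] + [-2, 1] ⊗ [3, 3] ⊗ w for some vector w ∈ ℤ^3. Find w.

Subtract the known terms from T to get the rank-1 residual R = [-2, 1] ⊗ [3, 3] ⊗ w, so R[i,j,k] = a[i]·b[j]·w[k]. Pick indices with nonzero a[0]·b[0] = (-2)·(3) = -6. Only the fibre through (0,0,·) is needed: R[0,0,:] = T[0,0,:] − Σₗ aₗ[0]bₗ[0]cₗ = [4, -24, 10] − (2)·(-1)·[1, 3, 1] = [6, -18, 12]. Then w[k] = R[0,0,k] / -6 for each k, giving w = [6, -18, 12] / -6 = [-1, 3, -2].

w = [-1, 3, -2]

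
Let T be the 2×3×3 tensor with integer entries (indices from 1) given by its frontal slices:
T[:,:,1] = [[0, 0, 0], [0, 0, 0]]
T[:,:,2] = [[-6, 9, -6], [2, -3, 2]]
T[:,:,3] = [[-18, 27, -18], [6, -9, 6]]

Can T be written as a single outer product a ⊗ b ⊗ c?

Yes

If T = a ⊗ b ⊗ c then every fibre of T is a multiple of the corresponding factor, so read the factors off the fibres through the nonzero entry T[1,1,2] = -6.
The mode-1 fibre T[:,1,2] = [-6, 2] gives a = [3, -1] (primitive direction); the mode-2 fibre T[1,:,2] = [-6, 9, -6] gives b = [2, -3, 2]; then c[k] = T[1,1,k] / (a[1]·b[1]) = [0, -6, -18] / 6 = [0, -1, -3].
Expanding [3, -1] ⊗ [2, -3, 2] ⊗ [0, -1, -3] reproduces all 18 entries of T, so T = [3, -1] ⊗ [2, -3, 2] ⊗ [0, -1, -3] and rank(T) ≤ 1.
Equivalently every frontal slice T[:,:,k] is c[k] times the rank-1 matrix [3, -1] ⊗ [2, -3, 2]. So T has rank 1 (it is nonzero).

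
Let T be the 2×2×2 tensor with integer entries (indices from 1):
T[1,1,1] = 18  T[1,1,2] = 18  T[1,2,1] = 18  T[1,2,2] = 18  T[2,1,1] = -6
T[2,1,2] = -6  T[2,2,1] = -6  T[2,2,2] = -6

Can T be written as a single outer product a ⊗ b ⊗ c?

If T = a ⊗ b ⊗ c then every fibre of T is a multiple of the corresponding factor, so read the factors off the fibres through the nonzero entry T[1,1,1] = 18.
The mode-1 fibre T[:,1,1] = [18, -6] gives a = [3, -1] (primitive direction); the mode-2 fibre T[1,:,1] = [18, 18] gives b = [1, 1]; then c[k] = T[1,1,k] / (a[1]·b[1]) = [18, 18] / 3 = [6, 6].
Expanding [3, -1] ⊗ [1, 1] ⊗ [6, 6] reproduces all 8 entries of T, so T = [3, -1] ⊗ [1, 1] ⊗ [6, 6] and rank(T) ≤ 1.
Equivalently every frontal slice T[:,:,k] is c[k] times the rank-1 matrix [3, -1] ⊗ [1, 1]. So T has rank 1 (it is nonzero).

Yes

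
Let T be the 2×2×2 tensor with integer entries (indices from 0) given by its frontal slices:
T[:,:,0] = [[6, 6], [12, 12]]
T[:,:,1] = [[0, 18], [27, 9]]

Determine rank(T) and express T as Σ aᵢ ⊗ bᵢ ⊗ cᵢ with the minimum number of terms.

Lower bound: the mode-3 unfolding of T (rows indexed by k, columns by (i,j) = (0,0), (0,1), (1,0), (1,1)) is [[6, 6, 12, 12], [0, 18, 27, 9]].
There the 2×2 minor on rows k ∈ {0, 1}, columns (i,j) ∈ {(0,0), (0,1)} is det [[6, 6], [0, 18]] = 108 ≠ 0, so this unfolding has rank ≥ 2; CP rank is at least every unfolding rank, so rank(T) ≥ 2. (This is only a lower bound: in general the CP rank may exceed every unfolding rank, so we still need to exhibit 2 rank-1 terms summing to T.)
Upper bound — finding two terms. Write S_k = T[:,:,k] for the frontal slices: S₀ = [[6, 6], [12, 12]], S₁ = [[0, 18], [27, 9]].
If T = a₁ ⊗ b₁ ⊗ c₁ + a₂ ⊗ b₂ ⊗ c₂ then each S_k = c₁[k]·a₁b₁ᵀ + c₂[k]·a₂b₂ᵀ. S₀ and S₁ are linearly independent, so a₁b₁ᵀ and a₂b₂ᵀ must span the same plane of matrices: they are the rank-1 matrices of the form x·S₀ + y·S₁.
det(x·S₀ + y·S₁) is −324·xy − 486·y² = (-162)·(2·x + 3·y)(y), vanishing at (x:y) = (3:-2) and (1:0).
M₁ = 3·S₀ − 2·S₁ = [[18, -18], [-18, 18]] = 18·[1, -1][1, -1]ᵀ and M₂ = S₀ = [[6, 6], [12, 12]] = 6·[1, 2][1, 1]ᵀ, so take a₁ = [1, -1], b₁ = [1, -1], a₂ = [1, 2], b₂ = [1, 1].
Each slice is an integer combination of E₁ = a₁b₁ᵀ and E₂ = a₂b₂ᵀ: S₀ = 6·E₂, S₁ = −9·E₁ + 9·E₂; reading off coefficients, c₁ = [0, -9] and c₂ = [6, 9].
Hence T = [1, -1] ⊗ [1, -1] ⊗ [0, -9] + [1, 2] ⊗ [1, 1] ⊗ [6, 9], so rank(T) ≤ 2.
These bounds meet, so rank(T) = 2.

rank(T) = 2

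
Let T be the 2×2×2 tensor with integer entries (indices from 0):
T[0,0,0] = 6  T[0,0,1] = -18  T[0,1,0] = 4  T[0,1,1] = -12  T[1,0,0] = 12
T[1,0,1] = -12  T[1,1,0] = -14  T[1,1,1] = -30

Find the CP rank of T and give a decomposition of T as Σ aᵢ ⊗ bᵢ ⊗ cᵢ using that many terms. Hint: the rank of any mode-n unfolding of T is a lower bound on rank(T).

rank(T) = 2

Lower bound: the mode-1 unfolding of T (rows indexed by i, columns by (j,k) = (0,0), (0,1), (1,0), (1,1)) is [[6, -18, 4, -12], [12, -12, -14, -30]].
There the 2×2 minor on rows i ∈ {0, 1}, columns (j,k) ∈ {(0,0), (0,1)} is det [[6, -18], [12, -12]] = 144 ≠ 0, so this unfolding has rank ≥ 2; CP rank is at least every unfolding rank, so rank(T) ≥ 2. (Flattening ranks never certify an upper bound on CP rank; for that we must actually write T with 2 rank-1 terms.)
Upper bound — finding two terms. Write S_k = T[:,:,k] for the frontal slices: S₀ = [[6, 4], [12, -14]], S₁ = [[-18, -12], [-12, -30]].
If T = a₁ ⊗ b₁ ⊗ c₁ + a₂ ⊗ b₂ ⊗ c₂ then each S_k = c₁[k]·a₁b₁ᵀ + c₂[k]·a₂b₂ᵀ. S₀ and S₁ are linearly independent, so a₁b₁ᵀ and a₂b₂ᵀ must span the same plane of matrices: they are the rank-1 matrices of the form x·S₀ + y·S₁.
det(x·S₀ + y·S₁) is −132·x² + 264·xy + 396·y² = (-132)·(x − 3·y)(x + y), vanishing at (x:y) = (3:1) and (1:-1).
M₁ = 3·S₀ + S₁ = [[0, 0], [24, -72]] = 24·[0, 1][1, -3]ᵀ and M₂ = S₀ − S₁ = [[24, 16], [24, 16]] = 8·[1, 1][3, 2]ᵀ, so take a₁ = [0, 1], b₁ = [1, -3], a₂ = [1, 1], b₂ = [3, 2].
Each slice is an integer combination of E₁ = a₁b₁ᵀ and E₂ = a₂b₂ᵀ: S₀ = 6·E₁ + 2·E₂, S₁ = 6·E₁ − 6·E₂; reading off coefficients, c₁ = [6, 6] and c₂ = [2, -6].
Hence T = [0, 1] ⊗ [1, -3] ⊗ [6, 6] + [1, 1] ⊗ [3, 2] ⊗ [2, -6], so rank(T) ≤ 2.
These bounds meet, so rank(T) = 2.
Check entry T[1,1,0] = -14: (1)·(-3)·(6) + (1)·(2)·(2) = -14.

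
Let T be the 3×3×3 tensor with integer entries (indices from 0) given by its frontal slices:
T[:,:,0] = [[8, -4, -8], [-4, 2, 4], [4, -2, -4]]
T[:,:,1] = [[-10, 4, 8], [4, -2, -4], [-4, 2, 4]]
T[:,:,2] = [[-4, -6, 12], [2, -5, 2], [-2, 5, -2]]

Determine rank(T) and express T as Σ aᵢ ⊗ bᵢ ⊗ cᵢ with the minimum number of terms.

Lower bound: the mode-3 unfolding of T (rows indexed by k, columns by (i,j) = (0,0), (0,1), (0,2), (1,0), (1,1), (1,2), (2,0), (2,1), (2,2)) is [[8, -4, -8, -4, 2, 4, 4, -2, -4], [-10, 4, 8, 4, -2, -4, -4, 2, 4], [-4, -6, 12, 2, -5, 2, -2, 5, -2]].
There the 3×3 minor on rows k ∈ {0, 1, 2}, columns (i,j) ∈ {(0,0), (0,1), (0,2)} is det [[8, -4, -8], [-10, 4, 8], [-4, -6, 12]] = -192 ≠ 0, so this unfolding has rank ≥ 3; CP rank is at least every unfolding rank, so rank(T) ≥ 3. (Flattening ranks never certify an upper bound on CP rank; for that we must actually write T with 3 rank-1 terms.)
Upper bound: T is a sum of 3 rank-1 terms, T = [1, 0, 0] ⊗ [1, 0, 0] ⊗ [0, -2, 0] + [2, -1, 1] ⊗ [2, -1, -2] ⊗ [2, -2, -1] + [2, 1, -1] ⊗ [0, 1, -1] ⊗ [0, 0, -4] (one valid choice — decompositions are not unique — normalised so each a, b is primitive with positive first nonzero entry; check it by expanding all entries), so rank(T) ≤ 3.
These bounds meet, so rank(T) = 3.

rank(T) = 3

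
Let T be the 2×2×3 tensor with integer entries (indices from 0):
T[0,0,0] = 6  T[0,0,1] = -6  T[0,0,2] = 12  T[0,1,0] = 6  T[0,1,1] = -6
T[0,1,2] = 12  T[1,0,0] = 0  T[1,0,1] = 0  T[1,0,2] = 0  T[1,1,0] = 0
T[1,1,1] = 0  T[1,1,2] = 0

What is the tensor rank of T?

Lower bound: T ≠ 0 (e.g. T[0,0,0] = 6), so rank(T) ≥ 1.
Upper bound: if T = a (x) b (x) c then every fibre of T is a multiple of the corresponding factor, so read the factors off the fibres through the nonzero entry T[0,0,0] = 6.
The mode-1 fibre T[:,0,0] = [6, 0] gives a = (1, 0) (primitive direction); the mode-2 fibre T[0,:,0] = [6, 6] gives b = (1, 1); then c[k] = T[0,0,k] / (a[0]·b[0]) = [6, -6, 12] / 1 = (6, -6, 12).
Expanding (1, 0) (x) (1, 1) (x) (6, -6, 12) reproduces all 12 entries of T, so T = (1, 0) (x) (1, 1) (x) (6, -6, 12) and rank(T) ≤ 1.
These bounds meet, so rank(T) = 1.

1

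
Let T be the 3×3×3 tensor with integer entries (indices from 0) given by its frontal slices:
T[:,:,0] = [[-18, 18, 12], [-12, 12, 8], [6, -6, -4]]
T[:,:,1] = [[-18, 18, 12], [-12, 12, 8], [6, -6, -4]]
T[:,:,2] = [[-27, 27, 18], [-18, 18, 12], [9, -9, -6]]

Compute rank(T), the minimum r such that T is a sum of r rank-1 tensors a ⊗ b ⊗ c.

Lower bound: T ≠ 0 (e.g. T[0,0,0] = -18), so rank(T) ≥ 1.
Upper bound: if T = a ⊗ b ⊗ c then every fibre of T is a multiple of the corresponding factor, so read the factors off the fibres through the nonzero entry T[0,0,0] = -18.
The mode-1 fibre T[:,0,0] = [-18, -12, 6] gives a = (3, 2, -1) (primitive direction); the mode-2 fibre T[0,:,0] = [-18, 18, 12] gives b = (3, -3, -2); then c[k] = T[0,0,k] / (a[0]·b[0]) = [-18, -18, -27] / 9 = (-2, -2, -3).
Expanding (3, 2, -1) ⊗ (3, -3, -2) ⊗ (-2, -2, -3) reproduces all 27 entries of T, so T = (3, 2, -1) ⊗ (3, -3, -2) ⊗ (-2, -2, -3) and rank(T) ≤ 1.
These bounds meet, so rank(T) = 1.

1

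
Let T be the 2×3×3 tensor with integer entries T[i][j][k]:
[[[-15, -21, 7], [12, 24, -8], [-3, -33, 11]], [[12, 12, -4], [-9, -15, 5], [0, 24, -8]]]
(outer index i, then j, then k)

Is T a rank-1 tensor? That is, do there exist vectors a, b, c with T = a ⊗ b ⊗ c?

The mode-3 unfolding of T (rows indexed by k, columns by (i,j) = (0,0), (0,1), (0,2), (1,0), (1,1), (1,2)) is [[-15, 12, -3, 12, -9, 0], [-21, 24, -33, 12, -15, 24], [7, -8, 11, -4, 5, -8]].
There the 2×2 minor on rows k ∈ {0, 1}, columns (i,j) ∈ {(0,0), (0,1)} is det [[-15, 12], [-21, 24]] = -108 ≠ 0, so this unfolding has rank ≥ 2; CP rank is at least every unfolding rank, so rank(T) ≥ 2.
In particular rank(T) ≥ 2 > 1, so T is not rank-1.

No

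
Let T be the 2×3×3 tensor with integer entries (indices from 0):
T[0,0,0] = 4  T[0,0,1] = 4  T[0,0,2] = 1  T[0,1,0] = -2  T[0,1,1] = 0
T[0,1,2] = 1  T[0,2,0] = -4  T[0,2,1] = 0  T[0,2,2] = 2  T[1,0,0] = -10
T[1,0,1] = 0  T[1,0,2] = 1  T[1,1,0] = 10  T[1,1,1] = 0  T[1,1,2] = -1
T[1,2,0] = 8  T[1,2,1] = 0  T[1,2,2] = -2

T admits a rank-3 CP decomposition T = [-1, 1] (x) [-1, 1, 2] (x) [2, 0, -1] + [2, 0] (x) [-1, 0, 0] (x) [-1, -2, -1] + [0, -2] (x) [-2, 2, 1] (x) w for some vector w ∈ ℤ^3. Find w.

Subtract the known terms from T to get the rank-1 residual R = [0, -2] (x) [-2, 2, 1] (x) w, so R[i,j,k] = a[i]·b[j]·w[k]. Pick indices with nonzero a[1]·b[0] = (-2)·(-2) = 4. Only the fibre through (1,0,·) is needed: R[1,0,:] = T[1,0,:] − Σₗ aₗ[1]bₗ[0]cₗ = [-10, 0, 1] − (1)·(-1)·[2, 0, -1] − (0)·(-1)·[-1, -2, -1] = [-8, 0, 0]. Then w[k] = R[1,0,k] / 4 for each k, giving w = [-8, 0, 0] / 4 = [-2, 0, 0].

w = [-2, 0, 0]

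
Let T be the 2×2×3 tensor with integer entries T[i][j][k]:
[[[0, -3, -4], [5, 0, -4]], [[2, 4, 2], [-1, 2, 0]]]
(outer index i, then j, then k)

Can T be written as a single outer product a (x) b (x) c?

No

The mode-3 unfolding of T (rows indexed by k, columns by (i,j) = (0,0), (0,1), (1,0), (1,1)) is [[0, 5, 2, -1], [-3, 0, 4, 2], [-4, -4, 2, 0]].
There the 3×3 minor on rows k ∈ {0, 1, 2}, columns (i,j) ∈ {(0,0), (0,1), (1,0)} is det [[0, 5, 2], [-3, 0, 4], [-4, -4, 2]] = -26 ≠ 0, so this unfolding has rank ≥ 3; CP rank is at least every unfolding rank, so rank(T) ≥ 3.
In particular rank(T) ≥ 3 > 1, so T is not rank-1.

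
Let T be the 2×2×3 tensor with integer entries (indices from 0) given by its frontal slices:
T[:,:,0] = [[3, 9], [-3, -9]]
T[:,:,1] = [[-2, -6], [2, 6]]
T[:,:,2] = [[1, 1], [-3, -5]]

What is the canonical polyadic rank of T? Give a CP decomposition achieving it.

rank(T) = 2

Lower bound: the mode-2 unfolding of T (rows indexed by j, columns by (i,k) = (0,0), (0,1), (0,2), (1,0), (1,1), (1,2)) is [[3, -2, 1, -3, 2, -3], [9, -6, 1, -9, 6, -5]].
There the 2×2 minor on rows j ∈ {0, 1}, columns (i,k) ∈ {(0,0), (0,2)} is det [[3, 1], [9, 1]] = -6 ≠ 0, so this unfolding has rank ≥ 2; CP rank is at least every unfolding rank, so rank(T) ≥ 2. (This is only a lower bound: in general the CP rank may exceed every unfolding rank, so we still need to exhibit 2 rank-1 terms summing to T.)
Upper bound — finding two terms. Write S_k = T[:,:,k] for the frontal slices: S₀ = [[3, 9], [-3, -9]], S₁ = [[-2, -6], [2, 6]], S₂ = [[1, 1], [-3, -5]].
If T = a₁ ⊗ b₁ ⊗ c₁ + a₂ ⊗ b₂ ⊗ c₂ then each S_k = c₁[k]·a₁b₁ᵀ + c₂[k]·a₂b₂ᵀ. S₀ and S₂ are linearly independent, so a₁b₁ᵀ and a₂b₂ᵀ must span the same plane of matrices: they are the rank-1 matrices of the form x·S₀ + y·S₂.
det(x·S₀ + y·S₂) is 6·xy − 2·y² = 2·(3·x − y)(y), vanishing at (x:y) = (1:3) and (1:0).
M₁ = S₀ + 3·S₂ = [[6, 12], [-12, -24]] = 6·[1, -2][1, 2]ᵀ and M₂ = S₀ = [[3, 9], [-3, -9]] = 3·[1, -1][1, 3]ᵀ, so take a₁ = [1, -2], b₁ = [1, 2], a₂ = [1, -1], b₂ = [1, 3].
Each slice is an integer combination of E₁ = a₁b₁ᵀ and E₂ = a₂b₂ᵀ: S₀ = 3·E₂, S₁ = −2·E₂, S₂ = 2·E₁ − E₂; reading off coefficients, c₁ = [0, 0, 2] and c₂ = [3, -2, -1].
Hence T = [1, -2] ⊗ [1, 2] ⊗ [0, 0, 2] + [1, -1] ⊗ [1, 3] ⊗ [3, -2, -1], so rank(T) ≤ 2.
These bounds meet, so rank(T) = 2.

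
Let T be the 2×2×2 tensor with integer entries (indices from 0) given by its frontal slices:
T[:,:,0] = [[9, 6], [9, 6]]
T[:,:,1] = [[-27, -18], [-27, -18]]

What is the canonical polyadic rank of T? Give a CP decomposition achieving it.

Lower bound: T ≠ 0 (e.g. T[0,0,0] = 9), so rank(T) ≥ 1.
Upper bound: if T = a (x) b (x) c then every fibre of T is a multiple of the corresponding factor, so read the factors off the fibres through the nonzero entry T[0,0,0] = 9.
The mode-1 fibre T[:,0,0] = [9, 9] gives a = [1, 1] (primitive direction); the mode-2 fibre T[0,:,0] = [9, 6] gives b = [3, 2]; then c[k] = T[0,0,k] / (a[0]·b[0]) = [9, -27] / 3 = [3, -9].
Expanding [1, 1] (x) [3, 2] (x) [3, -9] reproduces all 8 entries of T, so T = [1, 1] (x) [3, 2] (x) [3, -9] and rank(T) ≤ 1.
These bounds meet, so rank(T) = 1.

rank(T) = 1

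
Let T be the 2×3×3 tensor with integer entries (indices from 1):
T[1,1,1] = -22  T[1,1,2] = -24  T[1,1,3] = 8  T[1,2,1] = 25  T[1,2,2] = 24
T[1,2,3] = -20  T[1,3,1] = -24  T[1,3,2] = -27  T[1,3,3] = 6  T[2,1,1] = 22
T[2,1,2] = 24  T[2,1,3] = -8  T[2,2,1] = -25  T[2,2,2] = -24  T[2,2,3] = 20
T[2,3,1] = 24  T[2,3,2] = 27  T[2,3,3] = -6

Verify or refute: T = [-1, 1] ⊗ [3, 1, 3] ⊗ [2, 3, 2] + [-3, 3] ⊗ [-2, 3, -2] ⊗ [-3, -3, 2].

No

Reconstruct entry (1,1,1) from the claimed factors: Σₗ aₗ[1]bₗ[1]cₗ[1] = (-1)·(3)·(2) + (-3)·(-2)·(-3) = -24, but T[1,1,1] = -22. The claim is false.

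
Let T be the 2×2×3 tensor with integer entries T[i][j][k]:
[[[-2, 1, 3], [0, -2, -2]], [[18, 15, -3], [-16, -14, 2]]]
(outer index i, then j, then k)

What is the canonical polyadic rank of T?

Lower bound: in the mode-1 unfolding of T (rows indexed by i, columns by (j,k)) the 2×2 minor on rows i ∈ {0, 1}, columns (j,k) ∈ {(0,0), (0,1)} is det [[-2, 1], [18, 15]] = -48 ≠ 0, so that unfolding has rank ≥ 2 and hence rank(T) ≥ 2 (CP rank is at least every unfolding rank, though it can be larger).
Upper bound: with S_k = T[:,:,k], the two rank-1 terms a₁b₁ᵀ, a₂b₂ᵀ are the rank-1 members of the pencil x·S₀ + y·S₁.
det(x·S₀ + y·S₁) is 32·x² + 48·xy + 16·y² = 16·(x + y)(2·x + y), vanishing at (x:y) = (1:-1) and (1:-2).
M₁ = S₀ − S₁ = [[-3, 2], [3, -2]] = −(1, -1)(3, -2)ᵀ and M₂ = S₀ − 2·S₁ = [[-4, 4], [-12, 12]] = (-4)·(1, 3)(1, -1)ᵀ, so take a₁ = (1, -1), b₁ = (3, -2), a₂ = (1, 3), b₂ = (1, -1).
Each slice is an integer combination of E₁ = a₁b₁ᵀ and E₂ = a₂b₂ᵀ: S₀ = −2·E₁ + 4·E₂, S₁ = −E₁ + 4·E₂, S₂ = E₁; reading off coefficients, c₁ = (-2, -1, 1) and c₂ = (4, 4, 0).
Hence T = (1, -1) ∘ (3, -2) ∘ (-2, -1, 1) + (1, 3) ∘ (1, -1) ∘ (4, 4, 0), so rank(T) ≤ 2.
These bounds meet, so rank(T) = 2.

2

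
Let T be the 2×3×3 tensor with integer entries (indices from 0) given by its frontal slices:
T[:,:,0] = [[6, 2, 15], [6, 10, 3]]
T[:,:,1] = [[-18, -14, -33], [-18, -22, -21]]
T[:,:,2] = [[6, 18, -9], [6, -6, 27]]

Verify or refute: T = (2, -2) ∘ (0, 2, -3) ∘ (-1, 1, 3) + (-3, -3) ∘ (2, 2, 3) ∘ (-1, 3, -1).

Yes

Reconstruct entrywise from the claimed factors. For example, T[0,2,2] = -9 and Σₗ aₗ[0]bₗ[2]cₗ[2] = (2)·(-3)·(3) + (-3)·(3)·(-1) = -9; checking all 18 entries, every one matches. The claim holds.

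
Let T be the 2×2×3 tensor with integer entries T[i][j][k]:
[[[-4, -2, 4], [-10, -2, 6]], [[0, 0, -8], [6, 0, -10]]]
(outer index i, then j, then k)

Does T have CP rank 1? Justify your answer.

The mode-3 unfolding of T (rows indexed by k, columns by (i,j) = (0,0), (0,1), (1,0), (1,1)) is [[-4, -10, 0, 6], [-2, -2, 0, 0], [4, 6, -8, -10]].
There the 3×3 minor on rows k ∈ {0, 1, 2}, columns (i,j) ∈ {(0,0), (0,1), (1,0)} is det [[-4, -10, 0], [-2, -2, 0], [4, 6, -8]] = 96 ≠ 0, so this unfolding has rank ≥ 3; CP rank is at least every unfolding rank, so rank(T) ≥ 3.
In particular rank(T) ≥ 3 > 1, so T is not rank-1.

No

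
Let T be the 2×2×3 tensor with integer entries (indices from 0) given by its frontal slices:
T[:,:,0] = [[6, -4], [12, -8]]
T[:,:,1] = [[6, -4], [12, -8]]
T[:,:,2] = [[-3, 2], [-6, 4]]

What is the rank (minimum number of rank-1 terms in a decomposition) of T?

Lower bound: T ≠ 0 (e.g. T[0,0,0] = 6), so rank(T) ≥ 1.
Upper bound: if T = a ∘ b ∘ c then every fibre of T is a multiple of the corresponding factor, so read the factors off the fibres through the nonzero entry T[0,0,0] = 6.
The mode-1 fibre T[:,0,0] = [6, 12] gives a = (1, 2) (primitive direction); the mode-2 fibre T[0,:,0] = [6, -4] gives b = (3, -2); then c[k] = T[0,0,k] / (a[0]·b[0]) = [6, 6, -3] / 3 = (2, 2, -1).
Expanding (1, 2) ∘ (3, -2) ∘ (2, 2, -1) reproduces all 12 entries of T, so T = (1, 2) ∘ (3, -2) ∘ (2, 2, -1) and rank(T) ≤ 1.
These bounds meet, so rank(T) = 1.

1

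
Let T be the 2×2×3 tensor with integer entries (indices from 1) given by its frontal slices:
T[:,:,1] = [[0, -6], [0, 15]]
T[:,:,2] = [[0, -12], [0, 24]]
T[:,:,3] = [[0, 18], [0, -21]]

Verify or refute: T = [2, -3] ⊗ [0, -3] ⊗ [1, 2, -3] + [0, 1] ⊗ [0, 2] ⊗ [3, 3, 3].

Reconstruct entrywise from the claimed factors. For example, T[1,1,3] = 0 and Σₗ aₗ[1]bₗ[1]cₗ[3] = (2)·(0)·(-3) + (0)·(0)·(3) = 0; checking all 12 entries, every one matches. The claim holds.

Yes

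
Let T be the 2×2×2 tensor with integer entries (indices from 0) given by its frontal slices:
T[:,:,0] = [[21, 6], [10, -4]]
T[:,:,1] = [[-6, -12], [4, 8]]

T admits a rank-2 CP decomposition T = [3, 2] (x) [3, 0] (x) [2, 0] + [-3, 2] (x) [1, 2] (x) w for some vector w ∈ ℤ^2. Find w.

Subtract the known terms from T to get the rank-1 residual R = [-3, 2] (x) [1, 2] (x) w, so R[i,j,k] = a[i]·b[j]·w[k]. Pick indices with nonzero a[0]·b[0] = (-3)·(1) = -3. Only the fibre through (0,0,·) is needed: R[0,0,:] = T[0,0,:] − Σₗ aₗ[0]bₗ[0]cₗ = [21, -6] − (3)·(3)·[2, 0] = [3, -6]. Then w[k] = R[0,0,k] / -3 for each k, giving w = [3, -6] / -3 = [-1, 2].

w = [-1, 2]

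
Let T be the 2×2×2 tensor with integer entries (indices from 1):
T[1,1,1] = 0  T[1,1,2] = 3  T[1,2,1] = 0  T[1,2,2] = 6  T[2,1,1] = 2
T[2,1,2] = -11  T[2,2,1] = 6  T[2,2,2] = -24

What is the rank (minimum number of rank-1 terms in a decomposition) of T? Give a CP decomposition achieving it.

Lower bound: the mode-3 unfolding of T (rows indexed by k, columns by (i,j) = (1,1), (1,2), (2,1), (2,2)) is [[0, 0, 2, 6], [3, 6, -11, -24]].
There the 2×2 minor on rows k ∈ {1, 2}, columns (i,j) ∈ {(1,1), (2,1)} is det [[0, 2], [3, -11]] = -6 ≠ 0, so this unfolding has rank ≥ 2; CP rank is at least every unfolding rank, so rank(T) ≥ 2. (This is only a lower bound: in general the CP rank may exceed every unfolding rank, so we still need to exhibit 2 rank-1 terms summing to T.)
Upper bound — finding two terms. Write S_k = T[:,:,k] for the frontal slices: S₁ = [[0, 0], [2, 6]], S₂ = [[3, 6], [-11, -24]].
If T = a₁ ∘ b₁ ∘ c₁ + a₂ ∘ b₂ ∘ c₂ then each S_k = c₁[k]·a₁b₁ᵀ + c₂[k]·a₂b₂ᵀ. S₁ and S₂ are linearly independent, so a₁b₁ᵀ and a₂b₂ᵀ must span the same plane of matrices: they are the rank-1 matrices of the form x·S₁ + y·S₂.
det(x·S₁ + y·S₂) is 6·xy − 6·y² = 6·(x − y)(y), vanishing at (x:y) = (1:1) and (1:0).
M₁ = S₁ + S₂ = [[3, 6], [-9, -18]] = 3·[1, -3][1, 2]ᵀ and M₂ = S₁ = [[0, 0], [2, 6]] = 2·[0, 1][1, 3]ᵀ, so take a₁ = [1, -3], b₁ = [1, 2], a₂ = [0, 1], b₂ = [1, 3].
Each slice is an integer combination of E₁ = a₁b₁ᵀ and E₂ = a₂b₂ᵀ: S₁ = 2·E₂, S₂ = 3·E₁ − 2·E₂; reading off coefficients, c₁ = [0, 3] and c₂ = [2, -2].
Hence T = [1, -3] ∘ [1, 2] ∘ [0, 3] + [0, 1] ∘ [1, 3] ∘ [2, -2], so rank(T) ≤ 2.
These bounds meet, so rank(T) = 2.
Check entry T[1,2,2] = 6: (1)·(2)·(3) + (0)·(3)·(-2) = 6.

rank(T) = 2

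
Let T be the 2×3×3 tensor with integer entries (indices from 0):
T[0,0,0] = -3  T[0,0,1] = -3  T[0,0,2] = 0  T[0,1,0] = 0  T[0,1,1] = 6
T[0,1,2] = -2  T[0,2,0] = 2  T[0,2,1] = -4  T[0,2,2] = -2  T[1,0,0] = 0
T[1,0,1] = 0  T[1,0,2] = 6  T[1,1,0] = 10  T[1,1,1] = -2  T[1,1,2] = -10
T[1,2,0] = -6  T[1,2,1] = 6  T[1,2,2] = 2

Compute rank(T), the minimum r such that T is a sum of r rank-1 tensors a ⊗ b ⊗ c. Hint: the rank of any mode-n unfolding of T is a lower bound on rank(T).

Lower bound: the mode-3 unfolding of T (rows indexed by k, columns by (i,j) = (0,0), (0,1), (0,2), (1,0), (1,1), (1,2)) is [[-3, 0, 2, 0, 10, -6], [-3, 6, -4, 0, -2, 6], [0, -2, -2, 6, -10, 2]].
There the 3×3 minor on rows k ∈ {0, 1, 2}, columns (i,j) ∈ {(0,0), (0,1), (0,2)} is det [[-3, 0, 2], [-3, 6, -4], [0, -2, -2]] = 72 ≠ 0, so this unfolding has rank ≥ 3; CP rank is at least every unfolding rank, so rank(T) ≥ 3. (Flattening ranks never certify an upper bound on CP rank; for that we must actually write T with 3 rank-1 terms.)
Upper bound: T is a sum of 3 rank-1 terms, T = (1, -2) ⊗ (0, 1, -1) ⊗ (-4, 2, 0) + (1, -1) ⊗ (1, -1, 1) ⊗ (-2, -2, -2) + (1, 2) ⊗ (1, -2, 0) ⊗ (-1, -1, 2) (one valid choice — decompositions are not unique — normalised so each a, b is primitive with positive first nonzero entry; check it by expanding all entries), so rank(T) ≤ 3.
These bounds meet, so rank(T) = 3.
Check entry T[1,1,1] = -2: (-2)·(1)·(2) + (-1)·(-1)·(-2) + (2)·(-2)·(-1) = -2.

3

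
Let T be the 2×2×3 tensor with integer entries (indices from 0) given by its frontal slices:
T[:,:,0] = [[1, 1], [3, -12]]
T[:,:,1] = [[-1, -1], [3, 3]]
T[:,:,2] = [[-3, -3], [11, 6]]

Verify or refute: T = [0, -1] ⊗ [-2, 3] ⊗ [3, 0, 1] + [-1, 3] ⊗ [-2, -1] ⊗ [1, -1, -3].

Reconstruct entry (0,0,0) from the claimed factors: Σₗ aₗ[0]bₗ[0]cₗ[0] = (0)·(-2)·(3) + (-1)·(-2)·(1) = 2, but T[0,0,0] = 1. The claim is false.

No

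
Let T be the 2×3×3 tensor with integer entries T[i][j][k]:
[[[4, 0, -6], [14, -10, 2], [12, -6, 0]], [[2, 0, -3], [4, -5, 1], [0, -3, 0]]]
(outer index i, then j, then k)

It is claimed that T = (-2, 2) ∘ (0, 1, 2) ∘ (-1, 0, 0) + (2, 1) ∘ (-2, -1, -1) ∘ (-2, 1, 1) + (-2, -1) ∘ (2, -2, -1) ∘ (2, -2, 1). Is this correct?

No

Reconstruct entry (0,0,0) from the claimed factors: Σₗ aₗ[0]bₗ[0]cₗ[0] = (-2)·(0)·(-1) + (2)·(-2)·(-2) + (-2)·(2)·(2) = 0, but T[0,0,0] = 4. The claim is false.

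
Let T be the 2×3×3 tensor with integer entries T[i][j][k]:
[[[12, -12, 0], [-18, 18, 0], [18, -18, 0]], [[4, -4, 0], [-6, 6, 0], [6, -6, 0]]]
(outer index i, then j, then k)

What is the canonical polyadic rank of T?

Lower bound: T ≠ 0 (e.g. T[0,0,0] = 12), so rank(T) ≥ 1.
Upper bound: if T = a ∘ b ∘ c then every fibre of T is a multiple of the corresponding factor, so read the factors off the fibres through the nonzero entry T[0,0,0] = 12.
The mode-1 fibre T[:,0,0] = [12, 4] gives a = (3, 1) (primitive direction); the mode-2 fibre T[0,:,0] = [12, -18, 18] gives b = (2, -3, 3); then c[k] = T[0,0,k] / (a[0]·b[0]) = [12, -12, 0] / 6 = (2, -2, 0).
Expanding (3, 1) ∘ (2, -3, 3) ∘ (2, -2, 0) reproduces all 18 entries of T, so T = (3, 1) ∘ (2, -3, 3) ∘ (2, -2, 0) and rank(T) ≤ 1.
These bounds meet, so rank(T) = 1.
Check entry T[1,0,1] = -4: (1)·(2)·(-2) = -4.

1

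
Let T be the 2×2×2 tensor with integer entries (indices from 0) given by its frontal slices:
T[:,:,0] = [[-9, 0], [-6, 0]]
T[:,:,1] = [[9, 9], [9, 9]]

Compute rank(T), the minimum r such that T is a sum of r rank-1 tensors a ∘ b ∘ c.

2

Lower bound: in the mode-1 unfolding of T (rows indexed by i, columns by (j,k)) the 2×2 minor on rows i ∈ {0, 1}, columns (j,k) ∈ {(0,0), (0,1)} is det [[-9, 9], [-6, 9]] = -27 ≠ 0, so that unfolding has rank ≥ 2 and hence rank(T) ≥ 2 (CP rank is at least every unfolding rank, though it can be larger).
Upper bound: with S_k = T[:,:,k], the two rank-1 terms a₁b₁ᵀ, a₂b₂ᵀ are the rank-1 members of the pencil x·S₀ + y·S₁.
det(x·S₀ + y·S₁) is −27·xy = (-27)·(y)(x), vanishing at (x:y) = (1:0) and (0:1).
M₁ = S₀ = [[-9, 0], [-6, 0]] = (-3)·[3, 2][1, 0]ᵀ and M₂ = S₁ = [[9, 9], [9, 9]] = 9·[1, 1][1, 1]ᵀ, so take a₁ = [3, 2], b₁ = [1, 0], a₂ = [1, 1], b₂ = [1, 1].
Each slice is an integer combination of E₁ = a₁b₁ᵀ and E₂ = a₂b₂ᵀ: S₀ = −3·E₁, S₁ = 9·E₂; reading off coefficients, c₁ = [-3, 0] and c₂ = [0, 9].
Hence T = [3, 2] ∘ [1, 0] ∘ [-3, 0] + [1, 1] ∘ [1, 1] ∘ [0, 9], so rank(T) ≤ 2.
These bounds meet, so rank(T) = 2.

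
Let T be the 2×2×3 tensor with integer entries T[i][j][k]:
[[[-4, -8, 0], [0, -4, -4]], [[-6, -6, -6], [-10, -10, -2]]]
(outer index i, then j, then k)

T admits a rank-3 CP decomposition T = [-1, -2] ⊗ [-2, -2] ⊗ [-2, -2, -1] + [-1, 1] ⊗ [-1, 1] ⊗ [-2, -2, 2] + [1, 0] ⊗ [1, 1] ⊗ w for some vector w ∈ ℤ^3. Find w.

w = [2, -2, 0]

Subtract the known terms from T to get the rank-1 residual R = [1, 0] ⊗ [1, 1] ⊗ w, so R[i,j,k] = a[i]·b[j]·w[k]. Pick indices with nonzero a[0]·b[0] = (1)·(1) = 1. Only the fibre through (0,0,·) is needed: R[0,0,:] = T[0,0,:] − Σₗ aₗ[0]bₗ[0]cₗ = [-4, -8, 0] − (-1)·(-2)·[-2, -2, -1] − (-1)·(-1)·[-2, -2, 2] = [2, -2, 0]. Then w[k] = R[0,0,k] / 1 for each k, giving w = [2, -2, 0] / 1 = [2, -2, 0].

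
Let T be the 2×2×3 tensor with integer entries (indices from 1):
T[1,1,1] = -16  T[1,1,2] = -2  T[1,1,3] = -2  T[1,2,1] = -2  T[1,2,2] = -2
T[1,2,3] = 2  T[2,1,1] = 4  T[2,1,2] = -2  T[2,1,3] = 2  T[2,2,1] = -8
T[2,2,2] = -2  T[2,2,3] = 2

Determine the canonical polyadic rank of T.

Lower bound: the mode-3 unfolding of T (rows indexed by k, columns by (i,j) = (1,1), (1,2), (2,1), (2,2)) is [[-16, -2, 4, -8], [-2, -2, -2, -2], [-2, 2, 2, 2]].
There the 3×3 minor on rows k ∈ {1, 2, 3}, columns (i,j) ∈ {(1,1), (1,2), (2,1)} is det [[-16, -2, 4], [-2, -2, -2], [-2, 2, 2]] = -48 ≠ 0, so this unfolding has rank ≥ 3; CP rank is at least every unfolding rank, so rank(T) ≥ 3. (Flattening ranks never certify an upper bound on CP rank; for that we must actually write T with 3 rank-1 terms.)
Upper bound: T is a sum of 3 rank-1 terms, T = [1, -2] ⊗ [2, -1] ⊗ [-2, 0, 0] + [1, 0] ⊗ [1, 0] ⊗ [-8, 0, -4] + [1, 1] ⊗ [1, 1] ⊗ [-4, -2, 2] (one valid choice — decompositions are not unique — normalised so each a, b is primitive with positive first nonzero entry; check it by expanding all entries), so rank(T) ≤ 3.
These bounds meet, so rank(T) = 3.
Check entry T[1,2,3] = 2: (1)·(-1)·(0) + (1)·(0)·(-4) + (1)·(1)·(2) = 2.

3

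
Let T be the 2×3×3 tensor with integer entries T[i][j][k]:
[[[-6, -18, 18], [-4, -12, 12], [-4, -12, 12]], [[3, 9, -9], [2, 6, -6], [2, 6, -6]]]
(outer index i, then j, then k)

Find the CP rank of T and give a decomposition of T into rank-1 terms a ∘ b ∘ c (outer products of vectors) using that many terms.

rank(T) = 1

Lower bound: T ≠ 0 (e.g. T[0,0,0] = -6), so rank(T) ≥ 1.
Upper bound: if T = a ∘ b ∘ c then every fibre of T is a multiple of the corresponding factor, so read the factors off the fibres through the nonzero entry T[0,0,0] = -6.
The mode-1 fibre T[:,0,0] = [-6, 3] gives a = [2, -1] (primitive direction); the mode-2 fibre T[0,:,0] = [-6, -4, -4] gives b = [3, 2, 2]; then c[k] = T[0,0,k] / (a[0]·b[0]) = [-6, -18, 18] / 6 = [-1, -3, 3].
Expanding [2, -1] ∘ [3, 2, 2] ∘ [-1, -3, 3] reproduces all 18 entries of T, so T = [2, -1] ∘ [3, 2, 2] ∘ [-1, -3, 3] and rank(T) ≤ 1.
These bounds meet, so rank(T) = 1.
Check entry T[1,1,0] = 2: (-1)·(2)·(-1) = 2.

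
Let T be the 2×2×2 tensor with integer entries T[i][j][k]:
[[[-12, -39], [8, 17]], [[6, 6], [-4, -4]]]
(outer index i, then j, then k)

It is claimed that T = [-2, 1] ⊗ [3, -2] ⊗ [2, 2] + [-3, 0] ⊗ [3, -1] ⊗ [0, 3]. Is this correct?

Reconstruct entrywise from the claimed factors. For example, T[0,0,0] = -12 and Σₗ aₗ[0]bₗ[0]cₗ[0] = (-2)·(3)·(2) + (-3)·(3)·(0) = -12; checking all 8 entries, every one matches. The claim holds.

Yes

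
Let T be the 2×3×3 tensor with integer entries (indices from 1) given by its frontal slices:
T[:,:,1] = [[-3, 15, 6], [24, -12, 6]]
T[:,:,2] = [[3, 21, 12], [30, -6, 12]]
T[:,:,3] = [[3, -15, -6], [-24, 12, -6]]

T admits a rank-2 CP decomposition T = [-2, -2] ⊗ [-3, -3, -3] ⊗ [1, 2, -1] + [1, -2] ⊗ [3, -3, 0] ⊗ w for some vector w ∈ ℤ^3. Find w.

w = [-3, -3, 3]

Subtract the known terms from T to get the rank-1 residual R = [1, -2] ⊗ [3, -3, 0] ⊗ w, so R[i,j,k] = a[i]·b[j]·w[k]. Pick indices with nonzero a[1]·b[1] = (1)·(3) = 3. Only the fibre through (1,1,·) is needed: R[1,1,:] = T[1,1,:] − Σₗ aₗ[1]bₗ[1]cₗ = [-3, 3, 3] − (-2)·(-3)·[1, 2, -1] = [-9, -9, 9]. Then w[k] = R[1,1,k] / 3 for each k, giving w = [-9, -9, 9] / 3 = [-3, -3, 3].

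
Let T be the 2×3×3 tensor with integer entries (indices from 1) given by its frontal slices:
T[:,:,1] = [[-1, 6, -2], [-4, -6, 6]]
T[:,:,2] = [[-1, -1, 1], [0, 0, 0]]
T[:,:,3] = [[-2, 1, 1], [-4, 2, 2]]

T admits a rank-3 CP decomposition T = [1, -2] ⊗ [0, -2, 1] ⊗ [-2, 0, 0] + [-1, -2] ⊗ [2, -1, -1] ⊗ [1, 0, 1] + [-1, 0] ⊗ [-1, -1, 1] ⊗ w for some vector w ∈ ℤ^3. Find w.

w = [1, -1, 0]

Subtract the known terms from T to get the rank-1 residual R = [-1, 0] ⊗ [-1, -1, 1] ⊗ w, so R[i,j,k] = a[i]·b[j]·w[k]. Pick indices with nonzero a[1]·b[1] = (-1)·(-1) = 1. Only the fibre through (1,1,·) is needed: R[1,1,:] = T[1,1,:] − Σₗ aₗ[1]bₗ[1]cₗ = [-1, -1, -2] − (1)·(0)·[-2, 0, 0] − (-1)·(2)·[1, 0, 1] = [1, -1, 0]. Then w[k] = R[1,1,k] / 1 for each k, giving w = [1, -1, 0] / 1 = [1, -1, 0].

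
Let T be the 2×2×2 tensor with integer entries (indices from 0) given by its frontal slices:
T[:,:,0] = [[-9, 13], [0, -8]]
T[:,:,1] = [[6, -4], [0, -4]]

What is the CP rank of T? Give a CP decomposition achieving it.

Lower bound: in the mode-2 unfolding of T (rows indexed by j, columns by (i,k)) the 2×2 minor on rows j ∈ {0, 1}, columns (i,k) ∈ {(0,0), (0,1)} is det [[-9, 6], [13, -4]] = -42 ≠ 0, so that unfolding has rank ≥ 2 and hence rank(T) ≥ 2 (CP rank is at least every unfolding rank, though it can be larger).
Upper bound: with S_k = T[:,:,k], the two rank-1 terms a₁b₁ᵀ, a₂b₂ᵀ are the rank-1 members of the pencil x·S₀ + y·S₁.
det(x·S₀ + y·S₁) is 72·x² − 12·xy − 24·y² = 12·(3·x − 2·y)(2·x + y), vanishing at (x:y) = (2:3) and (1:-2).
M₁ = 2·S₀ + 3·S₁ = [[0, 14], [0, -28]] = 14·[1, -2][0, 1]ᵀ and M₂ = S₀ − 2·S₁ = [[-21, 21], [0, 0]] = (-21)·[1, 0][1, -1]ᵀ, so take a₁ = [1, -2], b₁ = [0, 1], a₂ = [1, 0], b₂ = [1, -1].
Each slice is an integer combination of E₁ = a₁b₁ᵀ and E₂ = a₂b₂ᵀ: S₀ = 4·E₁ − 9·E₂, S₁ = 2·E₁ + 6·E₂; reading off coefficients, c₁ = [4, 2] and c₂ = [-9, 6].
Hence T = [1, -2] (x) [0, 1] (x) [4, 2] + [1, 0] (x) [1, -1] (x) [-9, 6], so rank(T) ≤ 2.
These bounds meet, so rank(T) = 2.

rank(T) = 2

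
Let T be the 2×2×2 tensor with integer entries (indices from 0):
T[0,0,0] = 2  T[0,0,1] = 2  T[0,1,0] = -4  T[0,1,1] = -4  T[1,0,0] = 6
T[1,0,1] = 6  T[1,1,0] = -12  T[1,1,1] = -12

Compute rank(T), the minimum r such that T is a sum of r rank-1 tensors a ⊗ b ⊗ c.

1

Lower bound: T ≠ 0 (e.g. T[0,0,0] = 2), so rank(T) ≥ 1.
Upper bound: if T = a ⊗ b ⊗ c then every fibre of T is a multiple of the corresponding factor, so read the factors off the fibres through the nonzero entry T[0,0,0] = 2.
The mode-1 fibre T[:,0,0] = [2, 6] gives a = [1, 3] (primitive direction); the mode-2 fibre T[0,:,0] = [2, -4] gives b = [1, -2]; then c[k] = T[0,0,k] / (a[0]·b[0]) = [2, 2] / 1 = [2, 2].
Expanding [1, 3] ⊗ [1, -2] ⊗ [2, 2] reproduces all 8 entries of T, so T = [1, 3] ⊗ [1, -2] ⊗ [2, 2] and rank(T) ≤ 1.
These bounds meet, so rank(T) = 1.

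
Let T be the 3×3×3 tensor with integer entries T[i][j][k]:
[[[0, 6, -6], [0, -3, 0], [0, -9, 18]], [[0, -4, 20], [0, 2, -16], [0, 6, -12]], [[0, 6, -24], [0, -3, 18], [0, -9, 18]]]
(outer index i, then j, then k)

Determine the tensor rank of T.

2

Lower bound: the mode-3 unfolding of T (rows indexed by k, columns by (i,j) = (0,0), (0,1), (0,2), (1,0), (1,1), (1,2), (2,0), (2,1), (2,2)) is [[0, 0, 0, 0, 0, 0, 0, 0, 0], [6, -3, -9, -4, 2, 6, 6, -3, -9], [-6, 0, 18, 20, -16, -12, -24, 18, 18]].
There the 2×2 minor on rows k ∈ {1, 2}, columns (i,j) ∈ {(0,0), (0,1)} is det [[6, -3], [-6, 0]] = -18 ≠ 0, so this unfolding has rank ≥ 2; CP rank is at least every unfolding rank, so rank(T) ≥ 2. (Flattening ranks never certify an upper bound on CP rank; for that we must actually write T with 2 rank-1 terms.)
Upper bound — finding two terms. Write S_k = T[:,:,k] for the frontal slices: S₀ = [[0, 0, 0], [0, 0, 0], [0, 0, 0]], S₁ = [[6, -3, -9], [-4, 2, 6], [6, -3, -9]], S₂ = [[-6, 0, 18], [20, -16, -12], [-24, 18, 18]].
If T = a₁ ⊗ b₁ ⊗ c₁ + a₂ ⊗ b₂ ⊗ c₂ then each S_k = c₁[k]·a₁b₁ᵀ + c₂[k]·a₂b₂ᵀ. S₁ and S₂ are linearly independent, so a₁b₁ᵀ and a₂b₂ᵀ must span the same plane of matrices: they are the rank-1 matrices of the form x·S₁ + y·S₂.
The 2×2 minor of x·S₁ + y·S₂ on rows {0,1}, columns {0,1} is −48·xy + 96·y² = (-48)·(x − 2·y)(y), vanishing at (x:y) = (2:1) and (1:0).
M₁ = 2·S₁ + S₂ = [[6, -6, 0], [12, -12, 0], [-12, 12, 0]] = 6·[1, 2, -2][1, -1, 0]ᵀ and M₂ = S₁ = [[6, -3, -9], [-4, 2, 6], [6, -3, -9]] = [3, -2, 3][2, -1, -3]ᵀ, so take a₁ = [1, 2, -2], b₁ = [1, -1, 0], a₂ = [3, -2, 3], b₂ = [2, -1, -3].
Each slice is an integer combination of E₁ = a₁b₁ᵀ and E₂ = a₂b₂ᵀ: S₀ = 0, S₁ = E₂, S₂ = 6·E₁ − 2·E₂; reading off coefficients, c₁ = [0, 0, 6] and c₂ = [0, 1, -2].
Hence T = [1, 2, -2] ⊗ [1, -1, 0] ⊗ [0, 0, 6] + [3, -2, 3] ⊗ [2, -1, -3] ⊗ [0, 1, -2], so rank(T) ≤ 2.
These bounds meet, so rank(T) = 2.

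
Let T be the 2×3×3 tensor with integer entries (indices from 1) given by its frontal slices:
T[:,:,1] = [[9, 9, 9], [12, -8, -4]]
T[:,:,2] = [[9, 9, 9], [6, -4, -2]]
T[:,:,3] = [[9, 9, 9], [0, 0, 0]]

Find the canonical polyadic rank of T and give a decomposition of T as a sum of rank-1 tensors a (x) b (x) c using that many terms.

Lower bound: the mode-3 unfolding of T (rows indexed by k, columns by (i,j) = (1,1), (1,2), (1,3), (2,1), (2,2), (2,3)) is [[9, 9, 9, 12, -8, -4], [9, 9, 9, 6, -4, -2], [9, 9, 9, 0, 0, 0]].
There the 2×2 minor on rows k ∈ {1, 2}, columns (i,j) ∈ {(1,1), (2,1)} is det [[9, 12], [9, 6]] = -54 ≠ 0, so this unfolding has rank ≥ 2; CP rank is at least every unfolding rank, so rank(T) ≥ 2. (This is only a lower bound: in general the CP rank may exceed every unfolding rank, so we still need to exhibit 2 rank-1 terms summing to T.)
Upper bound — finding two terms. Write S_k = T[:,:,k] for the frontal slices: S₁ = [[9, 9, 9], [12, -8, -4]], S₂ = [[9, 9, 9], [6, -4, -2]], S₃ = [[9, 9, 9], [0, 0, 0]].
If T = a₁ (x) b₁ (x) c₁ + a₂ (x) b₂ (x) c₂ then each S_k = c₁[k]·a₁b₁ᵀ + c₂[k]·a₂b₂ᵀ. S₁ and S₂ are linearly independent, so a₁b₁ᵀ and a₂b₂ᵀ must span the same plane of matrices: they are the rank-1 matrices of the form x·S₁ + y·S₂.
The 2×2 minor of x·S₁ + y·S₂ on rows {1,2}, columns {1,2} is −180·x² − 270·xy − 90·y² = (-90)·(x + y)(2·x + y), vanishing at (x:y) = (1:-1) and (1:-2).
M₁ = S₁ − S₂ = [[0, 0, 0], [6, -4, -2]] = 2·(0, 1)(3, -2, -1)ᵀ and M₂ = S₁ − 2·S₂ = [[-9, -9, -9], [0, 0, 0]] = (-9)·(1, 0)(1, 1, 1)ᵀ, so take a₁ = (0, 1), b₁ = (3, -2, -1), a₂ = (1, 0), b₂ = (1, 1, 1).
Each slice is an integer combination of E₁ = a₁b₁ᵀ and E₂ = a₂b₂ᵀ: S₁ = 4·E₁ + 9·E₂, S₂ = 2·E₁ + 9·E₂, S₃ = 9·E₂; reading off coefficients, c₁ = (4, 2, 0) and c₂ = (9, 9, 9).
Hence T = (0, 1) (x) (3, -2, -1) (x) (4, 2, 0) + (1, 0) (x) (1, 1, 1) (x) (9, 9, 9), so rank(T) ≤ 2.
These bounds meet, so rank(T) = 2.

rank(T) = 2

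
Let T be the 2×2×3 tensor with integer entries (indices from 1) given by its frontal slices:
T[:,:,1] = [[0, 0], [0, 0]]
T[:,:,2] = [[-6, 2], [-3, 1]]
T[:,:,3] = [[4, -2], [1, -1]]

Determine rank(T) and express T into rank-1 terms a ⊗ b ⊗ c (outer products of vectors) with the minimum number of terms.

Lower bound: the mode-2 unfolding of T (rows indexed by j, columns by (i,k) = (1,1), (1,2), (1,3), (2,1), (2,2), (2,3)) is [[0, -6, 4, 0, -3, 1], [0, 2, -2, 0, 1, -1]].
There the 2×2 minor on rows j ∈ {1, 2}, columns (i,k) ∈ {(1,2), (1,3)} is det [[-6, 4], [2, -2]] = 4 ≠ 0, so this unfolding has rank ≥ 2; CP rank is at least every unfolding rank, so rank(T) ≥ 2. (Flattening ranks never certify an upper bound on CP rank; for that we must actually write T with 2 rank-1 terms.)
Upper bound — finding two terms. Write S_k = T[:,:,k] for the frontal slices: S₁ = [[0, 0], [0, 0]], S₂ = [[-6, 2], [-3, 1]], S₃ = [[4, -2], [1, -1]].
If T = a₁ ⊗ b₁ ⊗ c₁ + a₂ ⊗ b₂ ⊗ c₂ then each S_k = c₁[k]·a₁b₁ᵀ + c₂[k]·a₂b₂ᵀ. S₂ and S₃ are linearly independent, so a₁b₁ᵀ and a₂b₂ᵀ must span the same plane of matrices: they are the rank-1 matrices of the form x·S₂ + y·S₃.
det(x·S₂ + y·S₃) is 2·xy − 2·y² = 2·(x − y)(y), vanishing at (x:y) = (1:1) and (1:0).
M₁ = S₂ + S₃ = [[-2, 0], [-2, 0]] = (-2)·[1, 1][1, 0]ᵀ and M₂ = S₂ = [[-6, 2], [-3, 1]] = −[2, 1][3, -1]ᵀ, so take a₁ = [1, 1], b₁ = [1, 0], a₂ = [2, 1], b₂ = [3, -1].
Each slice is an integer combination of E₁ = a₁b₁ᵀ and E₂ = a₂b₂ᵀ: S₁ = 0, S₂ = −E₂, S₃ = −2·E₁ + E₂; reading off coefficients, c₁ = [0, 0, -2] and c₂ = [0, -1, 1].
Hence T = [1, 1] ⊗ [1, 0] ⊗ [0, 0, -2] + [2, 1] ⊗ [3, -1] ⊗ [0, -1, 1], so rank(T) ≤ 2.
These bounds meet, so rank(T) = 2.

rank(T) = 2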